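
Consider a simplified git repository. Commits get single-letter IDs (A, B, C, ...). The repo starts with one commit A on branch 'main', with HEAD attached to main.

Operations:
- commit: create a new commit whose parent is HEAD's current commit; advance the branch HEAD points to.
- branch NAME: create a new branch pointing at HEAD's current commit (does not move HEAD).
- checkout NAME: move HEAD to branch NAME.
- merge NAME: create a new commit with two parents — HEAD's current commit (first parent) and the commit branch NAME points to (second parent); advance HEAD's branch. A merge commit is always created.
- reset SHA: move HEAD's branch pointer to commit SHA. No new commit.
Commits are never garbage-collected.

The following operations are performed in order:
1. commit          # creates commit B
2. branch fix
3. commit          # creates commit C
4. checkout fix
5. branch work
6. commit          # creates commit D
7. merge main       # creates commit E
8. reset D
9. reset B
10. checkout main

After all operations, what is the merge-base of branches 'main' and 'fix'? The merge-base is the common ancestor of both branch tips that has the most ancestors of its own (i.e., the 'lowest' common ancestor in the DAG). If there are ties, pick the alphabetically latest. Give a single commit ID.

After op 1 (commit): HEAD=main@B [main=B]
After op 2 (branch): HEAD=main@B [fix=B main=B]
After op 3 (commit): HEAD=main@C [fix=B main=C]
After op 4 (checkout): HEAD=fix@B [fix=B main=C]
After op 5 (branch): HEAD=fix@B [fix=B main=C work=B]
After op 6 (commit): HEAD=fix@D [fix=D main=C work=B]
After op 7 (merge): HEAD=fix@E [fix=E main=C work=B]
After op 8 (reset): HEAD=fix@D [fix=D main=C work=B]
After op 9 (reset): HEAD=fix@B [fix=B main=C work=B]
After op 10 (checkout): HEAD=main@C [fix=B main=C work=B]
ancestors(main=C): ['A', 'B', 'C']
ancestors(fix=B): ['A', 'B']
common: ['A', 'B']

Answer: B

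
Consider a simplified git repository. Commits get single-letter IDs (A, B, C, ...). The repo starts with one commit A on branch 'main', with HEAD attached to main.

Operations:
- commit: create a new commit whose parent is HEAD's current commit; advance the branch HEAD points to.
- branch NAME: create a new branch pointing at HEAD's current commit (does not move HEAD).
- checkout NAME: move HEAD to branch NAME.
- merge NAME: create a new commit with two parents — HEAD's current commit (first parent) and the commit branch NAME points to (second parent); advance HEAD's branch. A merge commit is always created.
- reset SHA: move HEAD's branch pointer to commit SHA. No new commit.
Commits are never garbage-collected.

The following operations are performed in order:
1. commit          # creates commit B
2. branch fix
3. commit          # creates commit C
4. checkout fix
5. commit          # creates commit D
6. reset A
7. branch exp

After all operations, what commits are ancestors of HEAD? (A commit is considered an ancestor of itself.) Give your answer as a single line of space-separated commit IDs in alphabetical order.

After op 1 (commit): HEAD=main@B [main=B]
After op 2 (branch): HEAD=main@B [fix=B main=B]
After op 3 (commit): HEAD=main@C [fix=B main=C]
After op 4 (checkout): HEAD=fix@B [fix=B main=C]
After op 5 (commit): HEAD=fix@D [fix=D main=C]
After op 6 (reset): HEAD=fix@A [fix=A main=C]
After op 7 (branch): HEAD=fix@A [exp=A fix=A main=C]

Answer: A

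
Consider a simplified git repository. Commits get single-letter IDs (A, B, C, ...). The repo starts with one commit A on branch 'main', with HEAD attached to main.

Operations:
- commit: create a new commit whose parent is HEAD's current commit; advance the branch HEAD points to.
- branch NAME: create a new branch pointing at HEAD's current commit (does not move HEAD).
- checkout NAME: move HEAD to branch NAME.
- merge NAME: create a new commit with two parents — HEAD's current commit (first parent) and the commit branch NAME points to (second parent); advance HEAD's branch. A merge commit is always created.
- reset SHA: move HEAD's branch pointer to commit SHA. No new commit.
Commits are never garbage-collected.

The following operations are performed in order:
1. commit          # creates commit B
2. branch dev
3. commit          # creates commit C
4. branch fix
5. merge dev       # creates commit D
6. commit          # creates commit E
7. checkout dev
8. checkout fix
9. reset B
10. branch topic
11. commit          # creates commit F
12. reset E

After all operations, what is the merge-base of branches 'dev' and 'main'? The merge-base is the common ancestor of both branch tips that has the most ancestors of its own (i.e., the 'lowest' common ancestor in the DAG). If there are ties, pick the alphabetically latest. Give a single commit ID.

Answer: B

Derivation:
After op 1 (commit): HEAD=main@B [main=B]
After op 2 (branch): HEAD=main@B [dev=B main=B]
After op 3 (commit): HEAD=main@C [dev=B main=C]
After op 4 (branch): HEAD=main@C [dev=B fix=C main=C]
After op 5 (merge): HEAD=main@D [dev=B fix=C main=D]
After op 6 (commit): HEAD=main@E [dev=B fix=C main=E]
After op 7 (checkout): HEAD=dev@B [dev=B fix=C main=E]
After op 8 (checkout): HEAD=fix@C [dev=B fix=C main=E]
After op 9 (reset): HEAD=fix@B [dev=B fix=B main=E]
After op 10 (branch): HEAD=fix@B [dev=B fix=B main=E topic=B]
After op 11 (commit): HEAD=fix@F [dev=B fix=F main=E topic=B]
After op 12 (reset): HEAD=fix@E [dev=B fix=E main=E topic=B]
ancestors(dev=B): ['A', 'B']
ancestors(main=E): ['A', 'B', 'C', 'D', 'E']
common: ['A', 'B']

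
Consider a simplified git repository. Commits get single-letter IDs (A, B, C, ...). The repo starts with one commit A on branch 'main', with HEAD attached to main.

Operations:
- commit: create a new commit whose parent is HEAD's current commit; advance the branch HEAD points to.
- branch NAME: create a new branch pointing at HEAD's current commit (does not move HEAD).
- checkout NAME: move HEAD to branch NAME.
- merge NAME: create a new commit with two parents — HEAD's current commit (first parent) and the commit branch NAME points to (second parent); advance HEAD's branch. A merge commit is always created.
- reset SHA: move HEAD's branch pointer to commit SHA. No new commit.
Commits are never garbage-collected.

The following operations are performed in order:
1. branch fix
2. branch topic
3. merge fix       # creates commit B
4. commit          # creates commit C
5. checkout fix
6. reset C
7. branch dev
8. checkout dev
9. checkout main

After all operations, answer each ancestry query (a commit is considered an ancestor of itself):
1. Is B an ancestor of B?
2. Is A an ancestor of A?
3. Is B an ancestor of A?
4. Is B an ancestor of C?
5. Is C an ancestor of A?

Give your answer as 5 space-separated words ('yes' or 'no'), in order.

Answer: yes yes no yes no

Derivation:
After op 1 (branch): HEAD=main@A [fix=A main=A]
After op 2 (branch): HEAD=main@A [fix=A main=A topic=A]
After op 3 (merge): HEAD=main@B [fix=A main=B topic=A]
After op 4 (commit): HEAD=main@C [fix=A main=C topic=A]
After op 5 (checkout): HEAD=fix@A [fix=A main=C topic=A]
After op 6 (reset): HEAD=fix@C [fix=C main=C topic=A]
After op 7 (branch): HEAD=fix@C [dev=C fix=C main=C topic=A]
After op 8 (checkout): HEAD=dev@C [dev=C fix=C main=C topic=A]
After op 9 (checkout): HEAD=main@C [dev=C fix=C main=C topic=A]
ancestors(B) = {A,B}; B in? yes
ancestors(A) = {A}; A in? yes
ancestors(A) = {A}; B in? no
ancestors(C) = {A,B,C}; B in? yes
ancestors(A) = {A}; C in? no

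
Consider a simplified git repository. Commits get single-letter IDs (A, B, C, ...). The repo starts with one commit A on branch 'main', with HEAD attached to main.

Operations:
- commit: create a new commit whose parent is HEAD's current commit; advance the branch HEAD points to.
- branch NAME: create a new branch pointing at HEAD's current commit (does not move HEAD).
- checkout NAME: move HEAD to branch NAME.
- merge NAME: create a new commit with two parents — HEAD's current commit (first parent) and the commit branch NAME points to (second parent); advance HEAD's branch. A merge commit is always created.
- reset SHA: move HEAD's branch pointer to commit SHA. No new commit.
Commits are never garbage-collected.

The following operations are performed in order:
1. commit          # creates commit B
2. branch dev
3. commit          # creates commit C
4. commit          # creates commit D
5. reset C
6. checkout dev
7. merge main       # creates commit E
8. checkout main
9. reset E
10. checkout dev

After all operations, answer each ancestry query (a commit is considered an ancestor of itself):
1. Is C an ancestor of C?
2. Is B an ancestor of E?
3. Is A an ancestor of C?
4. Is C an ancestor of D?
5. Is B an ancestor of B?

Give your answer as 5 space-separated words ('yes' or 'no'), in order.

After op 1 (commit): HEAD=main@B [main=B]
After op 2 (branch): HEAD=main@B [dev=B main=B]
After op 3 (commit): HEAD=main@C [dev=B main=C]
After op 4 (commit): HEAD=main@D [dev=B main=D]
After op 5 (reset): HEAD=main@C [dev=B main=C]
After op 6 (checkout): HEAD=dev@B [dev=B main=C]
After op 7 (merge): HEAD=dev@E [dev=E main=C]
After op 8 (checkout): HEAD=main@C [dev=E main=C]
After op 9 (reset): HEAD=main@E [dev=E main=E]
After op 10 (checkout): HEAD=dev@E [dev=E main=E]
ancestors(C) = {A,B,C}; C in? yes
ancestors(E) = {A,B,C,E}; B in? yes
ancestors(C) = {A,B,C}; A in? yes
ancestors(D) = {A,B,C,D}; C in? yes
ancestors(B) = {A,B}; B in? yes

Answer: yes yes yes yes yes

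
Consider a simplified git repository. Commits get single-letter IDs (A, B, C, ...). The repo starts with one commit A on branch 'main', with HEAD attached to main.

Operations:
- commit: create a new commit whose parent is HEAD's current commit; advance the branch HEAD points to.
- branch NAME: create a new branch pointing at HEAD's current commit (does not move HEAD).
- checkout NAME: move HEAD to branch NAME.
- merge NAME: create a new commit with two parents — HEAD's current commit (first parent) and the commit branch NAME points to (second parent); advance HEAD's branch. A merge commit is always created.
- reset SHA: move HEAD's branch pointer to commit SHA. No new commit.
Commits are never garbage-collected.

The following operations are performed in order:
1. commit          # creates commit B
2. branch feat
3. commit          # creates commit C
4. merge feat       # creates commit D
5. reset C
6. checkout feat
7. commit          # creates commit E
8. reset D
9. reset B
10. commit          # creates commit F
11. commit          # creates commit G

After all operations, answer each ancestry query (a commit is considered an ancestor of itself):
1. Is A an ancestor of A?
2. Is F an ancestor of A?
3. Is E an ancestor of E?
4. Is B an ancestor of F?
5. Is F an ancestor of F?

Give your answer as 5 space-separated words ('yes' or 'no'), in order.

After op 1 (commit): HEAD=main@B [main=B]
After op 2 (branch): HEAD=main@B [feat=B main=B]
After op 3 (commit): HEAD=main@C [feat=B main=C]
After op 4 (merge): HEAD=main@D [feat=B main=D]
After op 5 (reset): HEAD=main@C [feat=B main=C]
After op 6 (checkout): HEAD=feat@B [feat=B main=C]
After op 7 (commit): HEAD=feat@E [feat=E main=C]
After op 8 (reset): HEAD=feat@D [feat=D main=C]
After op 9 (reset): HEAD=feat@B [feat=B main=C]
After op 10 (commit): HEAD=feat@F [feat=F main=C]
After op 11 (commit): HEAD=feat@G [feat=G main=C]
ancestors(A) = {A}; A in? yes
ancestors(A) = {A}; F in? no
ancestors(E) = {A,B,E}; E in? yes
ancestors(F) = {A,B,F}; B in? yes
ancestors(F) = {A,B,F}; F in? yes

Answer: yes no yes yes yes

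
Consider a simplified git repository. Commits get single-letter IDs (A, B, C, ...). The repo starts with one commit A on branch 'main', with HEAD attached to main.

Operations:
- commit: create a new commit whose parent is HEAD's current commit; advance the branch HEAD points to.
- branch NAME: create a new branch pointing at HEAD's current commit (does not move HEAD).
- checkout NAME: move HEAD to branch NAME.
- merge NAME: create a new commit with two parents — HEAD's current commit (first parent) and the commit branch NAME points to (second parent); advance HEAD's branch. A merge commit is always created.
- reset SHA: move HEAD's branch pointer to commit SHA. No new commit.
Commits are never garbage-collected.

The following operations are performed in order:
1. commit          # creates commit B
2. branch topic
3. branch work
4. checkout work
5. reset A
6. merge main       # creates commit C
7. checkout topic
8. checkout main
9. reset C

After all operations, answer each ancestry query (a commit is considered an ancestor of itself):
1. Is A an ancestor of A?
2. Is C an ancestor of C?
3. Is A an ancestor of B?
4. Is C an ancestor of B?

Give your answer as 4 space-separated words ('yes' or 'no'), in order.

After op 1 (commit): HEAD=main@B [main=B]
After op 2 (branch): HEAD=main@B [main=B topic=B]
After op 3 (branch): HEAD=main@B [main=B topic=B work=B]
After op 4 (checkout): HEAD=work@B [main=B topic=B work=B]
After op 5 (reset): HEAD=work@A [main=B topic=B work=A]
After op 6 (merge): HEAD=work@C [main=B topic=B work=C]
After op 7 (checkout): HEAD=topic@B [main=B topic=B work=C]
After op 8 (checkout): HEAD=main@B [main=B topic=B work=C]
After op 9 (reset): HEAD=main@C [main=C topic=B work=C]
ancestors(A) = {A}; A in? yes
ancestors(C) = {A,B,C}; C in? yes
ancestors(B) = {A,B}; A in? yes
ancestors(B) = {A,B}; C in? no

Answer: yes yes yes no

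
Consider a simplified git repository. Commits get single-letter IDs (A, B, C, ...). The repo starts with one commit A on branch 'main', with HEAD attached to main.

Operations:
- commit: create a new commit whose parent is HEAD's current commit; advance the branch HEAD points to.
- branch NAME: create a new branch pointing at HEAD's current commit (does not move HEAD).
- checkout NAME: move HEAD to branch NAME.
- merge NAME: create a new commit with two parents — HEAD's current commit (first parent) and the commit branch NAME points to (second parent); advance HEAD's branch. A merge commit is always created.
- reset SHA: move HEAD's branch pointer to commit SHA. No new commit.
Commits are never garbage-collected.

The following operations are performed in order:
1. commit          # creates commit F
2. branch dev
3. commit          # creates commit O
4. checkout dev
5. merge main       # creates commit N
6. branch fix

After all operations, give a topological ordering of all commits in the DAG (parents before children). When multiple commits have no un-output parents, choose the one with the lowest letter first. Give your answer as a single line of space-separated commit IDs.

After op 1 (commit): HEAD=main@F [main=F]
After op 2 (branch): HEAD=main@F [dev=F main=F]
After op 3 (commit): HEAD=main@O [dev=F main=O]
After op 4 (checkout): HEAD=dev@F [dev=F main=O]
After op 5 (merge): HEAD=dev@N [dev=N main=O]
After op 6 (branch): HEAD=dev@N [dev=N fix=N main=O]
commit A: parents=[]
commit F: parents=['A']
commit N: parents=['F', 'O']
commit O: parents=['F']

Answer: A F O N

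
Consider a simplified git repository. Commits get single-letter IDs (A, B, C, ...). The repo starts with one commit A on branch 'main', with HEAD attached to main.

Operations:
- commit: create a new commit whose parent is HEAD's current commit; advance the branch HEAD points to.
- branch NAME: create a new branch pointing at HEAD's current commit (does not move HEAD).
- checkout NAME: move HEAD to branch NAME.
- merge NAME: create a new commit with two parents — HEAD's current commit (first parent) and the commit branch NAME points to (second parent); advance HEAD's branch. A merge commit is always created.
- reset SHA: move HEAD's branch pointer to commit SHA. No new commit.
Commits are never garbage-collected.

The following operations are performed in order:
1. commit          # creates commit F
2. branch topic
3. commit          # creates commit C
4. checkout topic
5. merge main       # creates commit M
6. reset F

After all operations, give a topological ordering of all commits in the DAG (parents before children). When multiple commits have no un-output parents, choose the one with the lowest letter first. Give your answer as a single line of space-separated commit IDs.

Answer: A F C M

Derivation:
After op 1 (commit): HEAD=main@F [main=F]
After op 2 (branch): HEAD=main@F [main=F topic=F]
After op 3 (commit): HEAD=main@C [main=C topic=F]
After op 4 (checkout): HEAD=topic@F [main=C topic=F]
After op 5 (merge): HEAD=topic@M [main=C topic=M]
After op 6 (reset): HEAD=topic@F [main=C topic=F]
commit A: parents=[]
commit C: parents=['F']
commit F: parents=['A']
commit M: parents=['F', 'C']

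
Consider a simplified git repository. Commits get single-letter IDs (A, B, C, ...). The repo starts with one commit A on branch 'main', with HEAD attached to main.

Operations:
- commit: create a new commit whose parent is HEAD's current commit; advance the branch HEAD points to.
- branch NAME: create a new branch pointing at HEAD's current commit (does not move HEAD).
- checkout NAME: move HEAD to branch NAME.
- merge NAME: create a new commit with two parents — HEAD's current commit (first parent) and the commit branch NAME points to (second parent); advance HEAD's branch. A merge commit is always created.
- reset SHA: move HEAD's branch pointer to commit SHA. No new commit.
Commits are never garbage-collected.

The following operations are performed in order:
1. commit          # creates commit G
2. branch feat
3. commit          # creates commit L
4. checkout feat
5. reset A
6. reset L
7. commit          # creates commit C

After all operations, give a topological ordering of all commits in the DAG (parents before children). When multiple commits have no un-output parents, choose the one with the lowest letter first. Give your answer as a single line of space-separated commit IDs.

After op 1 (commit): HEAD=main@G [main=G]
After op 2 (branch): HEAD=main@G [feat=G main=G]
After op 3 (commit): HEAD=main@L [feat=G main=L]
After op 4 (checkout): HEAD=feat@G [feat=G main=L]
After op 5 (reset): HEAD=feat@A [feat=A main=L]
After op 6 (reset): HEAD=feat@L [feat=L main=L]
After op 7 (commit): HEAD=feat@C [feat=C main=L]
commit A: parents=[]
commit C: parents=['L']
commit G: parents=['A']
commit L: parents=['G']

Answer: A G L C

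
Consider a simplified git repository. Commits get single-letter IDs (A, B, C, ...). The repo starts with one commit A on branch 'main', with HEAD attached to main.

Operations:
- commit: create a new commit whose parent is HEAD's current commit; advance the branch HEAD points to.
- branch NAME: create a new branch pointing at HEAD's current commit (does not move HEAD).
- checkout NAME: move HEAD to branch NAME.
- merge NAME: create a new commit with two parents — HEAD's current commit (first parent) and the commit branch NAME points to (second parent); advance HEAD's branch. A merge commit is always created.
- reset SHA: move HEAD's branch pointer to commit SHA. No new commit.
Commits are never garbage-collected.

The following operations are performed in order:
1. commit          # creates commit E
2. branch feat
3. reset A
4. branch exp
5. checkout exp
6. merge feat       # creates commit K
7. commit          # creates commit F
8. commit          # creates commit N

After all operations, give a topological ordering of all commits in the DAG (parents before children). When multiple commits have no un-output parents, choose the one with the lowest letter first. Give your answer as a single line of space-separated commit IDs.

After op 1 (commit): HEAD=main@E [main=E]
After op 2 (branch): HEAD=main@E [feat=E main=E]
After op 3 (reset): HEAD=main@A [feat=E main=A]
After op 4 (branch): HEAD=main@A [exp=A feat=E main=A]
After op 5 (checkout): HEAD=exp@A [exp=A feat=E main=A]
After op 6 (merge): HEAD=exp@K [exp=K feat=E main=A]
After op 7 (commit): HEAD=exp@F [exp=F feat=E main=A]
After op 8 (commit): HEAD=exp@N [exp=N feat=E main=A]
commit A: parents=[]
commit E: parents=['A']
commit F: parents=['K']
commit K: parents=['A', 'E']
commit N: parents=['F']

Answer: A E K F N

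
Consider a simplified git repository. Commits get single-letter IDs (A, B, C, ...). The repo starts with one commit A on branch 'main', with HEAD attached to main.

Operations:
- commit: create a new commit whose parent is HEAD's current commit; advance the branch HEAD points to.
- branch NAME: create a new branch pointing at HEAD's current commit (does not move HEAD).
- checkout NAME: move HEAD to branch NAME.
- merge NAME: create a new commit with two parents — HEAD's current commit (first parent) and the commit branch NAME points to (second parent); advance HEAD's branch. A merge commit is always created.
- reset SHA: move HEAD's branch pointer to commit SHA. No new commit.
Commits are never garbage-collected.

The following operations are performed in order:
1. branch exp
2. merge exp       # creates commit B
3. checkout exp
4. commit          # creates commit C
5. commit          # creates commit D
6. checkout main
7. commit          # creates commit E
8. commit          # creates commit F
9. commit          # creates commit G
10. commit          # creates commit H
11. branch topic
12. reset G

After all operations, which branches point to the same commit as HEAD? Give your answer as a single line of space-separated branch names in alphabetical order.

Answer: main

Derivation:
After op 1 (branch): HEAD=main@A [exp=A main=A]
After op 2 (merge): HEAD=main@B [exp=A main=B]
After op 3 (checkout): HEAD=exp@A [exp=A main=B]
After op 4 (commit): HEAD=exp@C [exp=C main=B]
After op 5 (commit): HEAD=exp@D [exp=D main=B]
After op 6 (checkout): HEAD=main@B [exp=D main=B]
After op 7 (commit): HEAD=main@E [exp=D main=E]
After op 8 (commit): HEAD=main@F [exp=D main=F]
After op 9 (commit): HEAD=main@G [exp=D main=G]
After op 10 (commit): HEAD=main@H [exp=D main=H]
After op 11 (branch): HEAD=main@H [exp=D main=H topic=H]
After op 12 (reset): HEAD=main@G [exp=D main=G topic=H]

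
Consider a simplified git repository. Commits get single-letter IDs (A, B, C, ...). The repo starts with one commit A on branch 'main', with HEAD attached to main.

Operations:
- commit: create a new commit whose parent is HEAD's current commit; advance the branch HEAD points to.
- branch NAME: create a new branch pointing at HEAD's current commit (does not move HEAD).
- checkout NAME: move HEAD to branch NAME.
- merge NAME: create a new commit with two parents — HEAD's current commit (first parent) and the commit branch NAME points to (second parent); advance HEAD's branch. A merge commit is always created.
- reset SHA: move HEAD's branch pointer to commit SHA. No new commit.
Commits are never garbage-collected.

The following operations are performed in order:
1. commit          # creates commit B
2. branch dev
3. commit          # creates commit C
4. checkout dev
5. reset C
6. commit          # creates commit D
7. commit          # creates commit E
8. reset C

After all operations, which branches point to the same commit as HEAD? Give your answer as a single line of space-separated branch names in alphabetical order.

Answer: dev main

Derivation:
After op 1 (commit): HEAD=main@B [main=B]
After op 2 (branch): HEAD=main@B [dev=B main=B]
After op 3 (commit): HEAD=main@C [dev=B main=C]
After op 4 (checkout): HEAD=dev@B [dev=B main=C]
After op 5 (reset): HEAD=dev@C [dev=C main=C]
After op 6 (commit): HEAD=dev@D [dev=D main=C]
After op 7 (commit): HEAD=dev@E [dev=E main=C]
After op 8 (reset): HEAD=dev@C [dev=C main=C]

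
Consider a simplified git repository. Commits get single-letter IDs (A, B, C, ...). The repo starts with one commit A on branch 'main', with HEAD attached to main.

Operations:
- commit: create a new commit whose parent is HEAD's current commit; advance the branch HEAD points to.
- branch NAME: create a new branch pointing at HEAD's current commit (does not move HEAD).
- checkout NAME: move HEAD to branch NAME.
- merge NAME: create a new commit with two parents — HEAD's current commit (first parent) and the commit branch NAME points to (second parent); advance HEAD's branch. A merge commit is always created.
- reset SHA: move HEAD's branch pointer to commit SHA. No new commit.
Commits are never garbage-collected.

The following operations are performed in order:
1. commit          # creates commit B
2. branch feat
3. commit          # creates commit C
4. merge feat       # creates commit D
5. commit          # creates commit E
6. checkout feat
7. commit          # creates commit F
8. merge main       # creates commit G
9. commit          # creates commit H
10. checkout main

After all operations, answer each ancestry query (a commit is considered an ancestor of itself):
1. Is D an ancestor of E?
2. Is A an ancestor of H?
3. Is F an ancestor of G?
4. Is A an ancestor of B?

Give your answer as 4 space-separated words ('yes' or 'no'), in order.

After op 1 (commit): HEAD=main@B [main=B]
After op 2 (branch): HEAD=main@B [feat=B main=B]
After op 3 (commit): HEAD=main@C [feat=B main=C]
After op 4 (merge): HEAD=main@D [feat=B main=D]
After op 5 (commit): HEAD=main@E [feat=B main=E]
After op 6 (checkout): HEAD=feat@B [feat=B main=E]
After op 7 (commit): HEAD=feat@F [feat=F main=E]
After op 8 (merge): HEAD=feat@G [feat=G main=E]
After op 9 (commit): HEAD=feat@H [feat=H main=E]
After op 10 (checkout): HEAD=main@E [feat=H main=E]
ancestors(E) = {A,B,C,D,E}; D in? yes
ancestors(H) = {A,B,C,D,E,F,G,H}; A in? yes
ancestors(G) = {A,B,C,D,E,F,G}; F in? yes
ancestors(B) = {A,B}; A in? yes

Answer: yes yes yes yes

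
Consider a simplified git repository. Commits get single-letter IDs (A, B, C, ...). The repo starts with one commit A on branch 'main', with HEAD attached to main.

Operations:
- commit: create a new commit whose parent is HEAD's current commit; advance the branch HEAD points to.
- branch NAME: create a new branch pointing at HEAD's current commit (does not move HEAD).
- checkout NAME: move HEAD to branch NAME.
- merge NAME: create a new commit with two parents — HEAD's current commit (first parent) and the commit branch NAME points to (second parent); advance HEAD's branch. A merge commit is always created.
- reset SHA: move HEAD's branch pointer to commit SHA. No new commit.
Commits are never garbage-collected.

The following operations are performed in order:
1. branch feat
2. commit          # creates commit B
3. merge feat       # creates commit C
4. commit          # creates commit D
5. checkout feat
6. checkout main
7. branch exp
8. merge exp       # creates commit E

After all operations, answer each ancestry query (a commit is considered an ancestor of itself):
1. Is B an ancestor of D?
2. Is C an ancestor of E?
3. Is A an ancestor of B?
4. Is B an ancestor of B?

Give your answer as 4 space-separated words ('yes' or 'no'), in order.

Answer: yes yes yes yes

Derivation:
After op 1 (branch): HEAD=main@A [feat=A main=A]
After op 2 (commit): HEAD=main@B [feat=A main=B]
After op 3 (merge): HEAD=main@C [feat=A main=C]
After op 4 (commit): HEAD=main@D [feat=A main=D]
After op 5 (checkout): HEAD=feat@A [feat=A main=D]
After op 6 (checkout): HEAD=main@D [feat=A main=D]
After op 7 (branch): HEAD=main@D [exp=D feat=A main=D]
After op 8 (merge): HEAD=main@E [exp=D feat=A main=E]
ancestors(D) = {A,B,C,D}; B in? yes
ancestors(E) = {A,B,C,D,E}; C in? yes
ancestors(B) = {A,B}; A in? yes
ancestors(B) = {A,B}; B in? yes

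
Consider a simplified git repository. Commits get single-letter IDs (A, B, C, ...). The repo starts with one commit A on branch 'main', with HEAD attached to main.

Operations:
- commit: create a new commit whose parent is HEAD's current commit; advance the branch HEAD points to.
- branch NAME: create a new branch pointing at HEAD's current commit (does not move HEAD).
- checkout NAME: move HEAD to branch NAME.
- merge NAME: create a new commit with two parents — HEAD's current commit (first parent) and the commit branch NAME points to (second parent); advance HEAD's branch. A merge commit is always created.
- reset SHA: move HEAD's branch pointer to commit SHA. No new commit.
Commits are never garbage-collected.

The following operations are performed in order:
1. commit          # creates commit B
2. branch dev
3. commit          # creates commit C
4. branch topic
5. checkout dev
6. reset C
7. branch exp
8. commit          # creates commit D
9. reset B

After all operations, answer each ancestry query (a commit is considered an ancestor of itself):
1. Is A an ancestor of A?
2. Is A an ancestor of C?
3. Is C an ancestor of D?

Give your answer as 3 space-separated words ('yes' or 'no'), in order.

After op 1 (commit): HEAD=main@B [main=B]
After op 2 (branch): HEAD=main@B [dev=B main=B]
After op 3 (commit): HEAD=main@C [dev=B main=C]
After op 4 (branch): HEAD=main@C [dev=B main=C topic=C]
After op 5 (checkout): HEAD=dev@B [dev=B main=C topic=C]
After op 6 (reset): HEAD=dev@C [dev=C main=C topic=C]
After op 7 (branch): HEAD=dev@C [dev=C exp=C main=C topic=C]
After op 8 (commit): HEAD=dev@D [dev=D exp=C main=C topic=C]
After op 9 (reset): HEAD=dev@B [dev=B exp=C main=C topic=C]
ancestors(A) = {A}; A in? yes
ancestors(C) = {A,B,C}; A in? yes
ancestors(D) = {A,B,C,D}; C in? yes

Answer: yes yes yes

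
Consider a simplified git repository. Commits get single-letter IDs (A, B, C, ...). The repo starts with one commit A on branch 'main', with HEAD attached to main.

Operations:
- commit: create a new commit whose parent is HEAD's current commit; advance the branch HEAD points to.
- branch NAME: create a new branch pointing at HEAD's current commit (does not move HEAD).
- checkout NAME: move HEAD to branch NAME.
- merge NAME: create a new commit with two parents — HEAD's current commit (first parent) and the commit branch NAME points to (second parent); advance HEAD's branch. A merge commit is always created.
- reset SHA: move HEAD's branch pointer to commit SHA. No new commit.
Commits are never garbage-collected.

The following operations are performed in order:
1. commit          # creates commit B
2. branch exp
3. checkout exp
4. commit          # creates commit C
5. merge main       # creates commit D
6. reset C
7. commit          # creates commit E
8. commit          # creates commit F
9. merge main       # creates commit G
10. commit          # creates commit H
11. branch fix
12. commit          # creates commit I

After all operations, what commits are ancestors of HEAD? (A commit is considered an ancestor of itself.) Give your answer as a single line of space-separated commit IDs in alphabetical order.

Answer: A B C E F G H I

Derivation:
After op 1 (commit): HEAD=main@B [main=B]
After op 2 (branch): HEAD=main@B [exp=B main=B]
After op 3 (checkout): HEAD=exp@B [exp=B main=B]
After op 4 (commit): HEAD=exp@C [exp=C main=B]
After op 5 (merge): HEAD=exp@D [exp=D main=B]
After op 6 (reset): HEAD=exp@C [exp=C main=B]
After op 7 (commit): HEAD=exp@E [exp=E main=B]
After op 8 (commit): HEAD=exp@F [exp=F main=B]
After op 9 (merge): HEAD=exp@G [exp=G main=B]
After op 10 (commit): HEAD=exp@H [exp=H main=B]
After op 11 (branch): HEAD=exp@H [exp=H fix=H main=B]
After op 12 (commit): HEAD=exp@I [exp=I fix=H main=B]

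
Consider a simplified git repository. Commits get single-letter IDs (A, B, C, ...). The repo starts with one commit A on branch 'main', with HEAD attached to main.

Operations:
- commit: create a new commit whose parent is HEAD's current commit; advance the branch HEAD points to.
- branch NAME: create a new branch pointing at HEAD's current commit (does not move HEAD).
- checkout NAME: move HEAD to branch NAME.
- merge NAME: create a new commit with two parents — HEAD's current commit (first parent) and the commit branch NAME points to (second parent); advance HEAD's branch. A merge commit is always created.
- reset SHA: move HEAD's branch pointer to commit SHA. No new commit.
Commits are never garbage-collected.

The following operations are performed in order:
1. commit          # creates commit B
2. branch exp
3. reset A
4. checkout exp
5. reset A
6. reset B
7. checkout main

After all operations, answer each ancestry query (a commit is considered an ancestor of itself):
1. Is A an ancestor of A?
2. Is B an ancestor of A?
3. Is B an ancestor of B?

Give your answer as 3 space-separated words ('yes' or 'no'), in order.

After op 1 (commit): HEAD=main@B [main=B]
After op 2 (branch): HEAD=main@B [exp=B main=B]
After op 3 (reset): HEAD=main@A [exp=B main=A]
After op 4 (checkout): HEAD=exp@B [exp=B main=A]
After op 5 (reset): HEAD=exp@A [exp=A main=A]
After op 6 (reset): HEAD=exp@B [exp=B main=A]
After op 7 (checkout): HEAD=main@A [exp=B main=A]
ancestors(A) = {A}; A in? yes
ancestors(A) = {A}; B in? no
ancestors(B) = {A,B}; B in? yes

Answer: yes no yes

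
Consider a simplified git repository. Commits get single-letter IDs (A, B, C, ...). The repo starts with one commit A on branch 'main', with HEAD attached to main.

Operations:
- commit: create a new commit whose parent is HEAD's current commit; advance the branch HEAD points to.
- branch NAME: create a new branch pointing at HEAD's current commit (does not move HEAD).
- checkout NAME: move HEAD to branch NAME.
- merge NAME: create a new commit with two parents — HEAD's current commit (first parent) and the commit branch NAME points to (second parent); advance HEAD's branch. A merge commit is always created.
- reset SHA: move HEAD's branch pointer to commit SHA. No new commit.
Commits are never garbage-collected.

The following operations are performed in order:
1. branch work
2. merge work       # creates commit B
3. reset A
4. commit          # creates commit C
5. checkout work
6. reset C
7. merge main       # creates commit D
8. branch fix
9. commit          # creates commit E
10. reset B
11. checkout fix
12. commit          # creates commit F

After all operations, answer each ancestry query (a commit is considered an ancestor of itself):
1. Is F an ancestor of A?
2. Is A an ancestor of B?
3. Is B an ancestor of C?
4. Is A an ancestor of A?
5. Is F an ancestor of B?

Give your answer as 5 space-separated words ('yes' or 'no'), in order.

Answer: no yes no yes no

Derivation:
After op 1 (branch): HEAD=main@A [main=A work=A]
After op 2 (merge): HEAD=main@B [main=B work=A]
After op 3 (reset): HEAD=main@A [main=A work=A]
After op 4 (commit): HEAD=main@C [main=C work=A]
After op 5 (checkout): HEAD=work@A [main=C work=A]
After op 6 (reset): HEAD=work@C [main=C work=C]
After op 7 (merge): HEAD=work@D [main=C work=D]
After op 8 (branch): HEAD=work@D [fix=D main=C work=D]
After op 9 (commit): HEAD=work@E [fix=D main=C work=E]
After op 10 (reset): HEAD=work@B [fix=D main=C work=B]
After op 11 (checkout): HEAD=fix@D [fix=D main=C work=B]
After op 12 (commit): HEAD=fix@F [fix=F main=C work=B]
ancestors(A) = {A}; F in? no
ancestors(B) = {A,B}; A in? yes
ancestors(C) = {A,C}; B in? no
ancestors(A) = {A}; A in? yes
ancestors(B) = {A,B}; F in? no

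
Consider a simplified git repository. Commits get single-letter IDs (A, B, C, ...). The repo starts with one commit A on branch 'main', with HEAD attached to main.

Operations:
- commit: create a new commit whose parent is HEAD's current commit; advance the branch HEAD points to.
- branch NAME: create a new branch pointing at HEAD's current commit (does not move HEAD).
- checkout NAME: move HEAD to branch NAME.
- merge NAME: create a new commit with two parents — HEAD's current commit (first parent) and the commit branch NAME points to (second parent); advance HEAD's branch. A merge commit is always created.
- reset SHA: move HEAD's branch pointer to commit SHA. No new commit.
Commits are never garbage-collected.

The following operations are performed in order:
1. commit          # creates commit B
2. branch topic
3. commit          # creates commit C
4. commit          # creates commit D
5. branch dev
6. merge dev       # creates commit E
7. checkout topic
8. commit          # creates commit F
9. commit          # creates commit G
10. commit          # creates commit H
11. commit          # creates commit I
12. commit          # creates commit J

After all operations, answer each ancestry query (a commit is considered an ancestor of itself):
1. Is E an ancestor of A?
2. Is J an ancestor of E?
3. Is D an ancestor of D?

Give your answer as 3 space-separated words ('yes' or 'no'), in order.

Answer: no no yes

Derivation:
After op 1 (commit): HEAD=main@B [main=B]
After op 2 (branch): HEAD=main@B [main=B topic=B]
After op 3 (commit): HEAD=main@C [main=C topic=B]
After op 4 (commit): HEAD=main@D [main=D topic=B]
After op 5 (branch): HEAD=main@D [dev=D main=D topic=B]
After op 6 (merge): HEAD=main@E [dev=D main=E topic=B]
After op 7 (checkout): HEAD=topic@B [dev=D main=E topic=B]
After op 8 (commit): HEAD=topic@F [dev=D main=E topic=F]
After op 9 (commit): HEAD=topic@G [dev=D main=E topic=G]
After op 10 (commit): HEAD=topic@H [dev=D main=E topic=H]
After op 11 (commit): HEAD=topic@I [dev=D main=E topic=I]
After op 12 (commit): HEAD=topic@J [dev=D main=E topic=J]
ancestors(A) = {A}; E in? no
ancestors(E) = {A,B,C,D,E}; J in? no
ancestors(D) = {A,B,C,D}; D in? yes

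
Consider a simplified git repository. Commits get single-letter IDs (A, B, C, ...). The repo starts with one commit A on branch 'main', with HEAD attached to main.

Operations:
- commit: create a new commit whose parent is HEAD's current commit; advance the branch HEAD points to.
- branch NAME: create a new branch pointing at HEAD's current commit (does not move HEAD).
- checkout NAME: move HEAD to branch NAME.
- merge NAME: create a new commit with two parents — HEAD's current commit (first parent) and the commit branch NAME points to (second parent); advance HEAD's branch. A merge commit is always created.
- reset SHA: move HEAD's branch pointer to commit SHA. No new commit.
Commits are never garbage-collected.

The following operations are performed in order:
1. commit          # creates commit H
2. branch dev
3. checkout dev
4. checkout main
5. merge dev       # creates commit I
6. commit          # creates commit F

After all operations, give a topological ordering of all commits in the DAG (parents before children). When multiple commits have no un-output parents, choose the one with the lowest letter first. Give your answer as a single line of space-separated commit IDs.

Answer: A H I F

Derivation:
After op 1 (commit): HEAD=main@H [main=H]
After op 2 (branch): HEAD=main@H [dev=H main=H]
After op 3 (checkout): HEAD=dev@H [dev=H main=H]
After op 4 (checkout): HEAD=main@H [dev=H main=H]
After op 5 (merge): HEAD=main@I [dev=H main=I]
After op 6 (commit): HEAD=main@F [dev=H main=F]
commit A: parents=[]
commit F: parents=['I']
commit H: parents=['A']
commit I: parents=['H', 'H']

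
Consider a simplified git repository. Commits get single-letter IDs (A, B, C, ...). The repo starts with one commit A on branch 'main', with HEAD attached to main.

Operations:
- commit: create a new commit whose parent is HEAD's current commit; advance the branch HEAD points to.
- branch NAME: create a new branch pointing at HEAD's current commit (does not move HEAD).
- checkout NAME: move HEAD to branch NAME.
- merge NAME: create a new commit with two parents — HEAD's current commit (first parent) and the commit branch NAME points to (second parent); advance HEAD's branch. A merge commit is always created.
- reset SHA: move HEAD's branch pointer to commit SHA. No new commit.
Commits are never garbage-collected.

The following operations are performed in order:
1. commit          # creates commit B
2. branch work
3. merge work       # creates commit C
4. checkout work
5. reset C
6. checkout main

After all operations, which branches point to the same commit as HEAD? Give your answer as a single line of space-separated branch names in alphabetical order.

After op 1 (commit): HEAD=main@B [main=B]
After op 2 (branch): HEAD=main@B [main=B work=B]
After op 3 (merge): HEAD=main@C [main=C work=B]
After op 4 (checkout): HEAD=work@B [main=C work=B]
After op 5 (reset): HEAD=work@C [main=C work=C]
After op 6 (checkout): HEAD=main@C [main=C work=C]

Answer: main work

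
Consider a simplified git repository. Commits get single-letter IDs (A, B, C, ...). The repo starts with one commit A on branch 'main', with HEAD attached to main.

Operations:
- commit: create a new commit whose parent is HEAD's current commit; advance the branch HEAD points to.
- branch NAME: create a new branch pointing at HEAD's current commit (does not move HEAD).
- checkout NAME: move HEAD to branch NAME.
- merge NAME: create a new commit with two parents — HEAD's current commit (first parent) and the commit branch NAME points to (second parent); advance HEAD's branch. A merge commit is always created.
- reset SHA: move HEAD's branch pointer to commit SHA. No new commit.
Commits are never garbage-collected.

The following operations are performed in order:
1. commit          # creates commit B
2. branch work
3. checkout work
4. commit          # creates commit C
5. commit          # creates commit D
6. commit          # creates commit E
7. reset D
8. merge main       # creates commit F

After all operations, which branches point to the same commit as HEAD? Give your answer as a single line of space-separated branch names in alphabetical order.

After op 1 (commit): HEAD=main@B [main=B]
After op 2 (branch): HEAD=main@B [main=B work=B]
After op 3 (checkout): HEAD=work@B [main=B work=B]
After op 4 (commit): HEAD=work@C [main=B work=C]
After op 5 (commit): HEAD=work@D [main=B work=D]
After op 6 (commit): HEAD=work@E [main=B work=E]
After op 7 (reset): HEAD=work@D [main=B work=D]
After op 8 (merge): HEAD=work@F [main=B work=F]

Answer: work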